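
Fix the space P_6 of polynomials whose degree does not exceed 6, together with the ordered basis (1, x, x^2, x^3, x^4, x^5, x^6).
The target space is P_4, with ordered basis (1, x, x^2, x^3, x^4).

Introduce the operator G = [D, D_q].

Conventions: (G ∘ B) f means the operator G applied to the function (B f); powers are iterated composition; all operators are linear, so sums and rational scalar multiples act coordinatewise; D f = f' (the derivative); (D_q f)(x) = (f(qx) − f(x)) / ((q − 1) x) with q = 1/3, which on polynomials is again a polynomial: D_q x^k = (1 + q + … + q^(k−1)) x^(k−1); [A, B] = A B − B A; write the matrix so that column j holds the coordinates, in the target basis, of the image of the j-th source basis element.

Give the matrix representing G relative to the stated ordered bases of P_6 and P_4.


image of 1: 0
image of x: 0
image of x^2: -2/3
image of x^3: -(10/9)x
image of x^4: -(4/3)x^2
image of x^5: -(116/81)x^3
image of x^6: -(358/243)x^4
each image's coordinates form column j of the matrix

the matrix is [[0, 0, -2/3, 0, 0, 0, 0]; [0, 0, 0, -10/9, 0, 0, 0]; [0, 0, 0, 0, -4/3, 0, 0]; [0, 0, 0, 0, 0, -116/81, 0]; [0, 0, 0, 0, 0, 0, -358/243]] (rows listed top to bottom)


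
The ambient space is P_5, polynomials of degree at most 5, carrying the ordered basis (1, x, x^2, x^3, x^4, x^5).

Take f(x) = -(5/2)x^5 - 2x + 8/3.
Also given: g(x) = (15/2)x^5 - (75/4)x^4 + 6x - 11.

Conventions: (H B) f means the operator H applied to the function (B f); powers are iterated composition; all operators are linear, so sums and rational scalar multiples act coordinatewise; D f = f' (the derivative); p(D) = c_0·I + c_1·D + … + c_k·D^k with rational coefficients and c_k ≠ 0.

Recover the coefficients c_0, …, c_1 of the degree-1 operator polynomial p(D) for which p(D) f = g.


D^0 f = -(5/2)x^5 - 2x + 8/3
D^1 f = -(25/2)x^4 - 2
matching coefficients of g against c_0 f + c_1 Df + … from the top degree down determines the c_i
solution: c_0 = -3, c_1 = 3/2

p(D) = -3·I + (3/2)·D, i.e. c_0 = -3, c_1 = 3/2


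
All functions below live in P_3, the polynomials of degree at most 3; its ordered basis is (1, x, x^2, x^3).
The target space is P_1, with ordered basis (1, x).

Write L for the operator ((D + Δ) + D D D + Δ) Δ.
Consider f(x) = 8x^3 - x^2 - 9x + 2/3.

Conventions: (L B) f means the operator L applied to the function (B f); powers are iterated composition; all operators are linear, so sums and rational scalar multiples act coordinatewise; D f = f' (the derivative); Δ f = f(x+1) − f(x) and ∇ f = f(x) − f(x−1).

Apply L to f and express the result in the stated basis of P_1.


the image equals g(x) = 144x + 114

Δ f = 24x^2 + 22x - 2
D Δ f = 48x + 22
Δ Δ f = 48x + 46
(D + Δ) Δ f = 96x + 68
D Δ f = 48x + 22
D D Δ f = 48
D D D Δ f = 0
Δ Δ f = 48x + 46
((D + Δ) + D D D + Δ) Δ f = 144x + 114


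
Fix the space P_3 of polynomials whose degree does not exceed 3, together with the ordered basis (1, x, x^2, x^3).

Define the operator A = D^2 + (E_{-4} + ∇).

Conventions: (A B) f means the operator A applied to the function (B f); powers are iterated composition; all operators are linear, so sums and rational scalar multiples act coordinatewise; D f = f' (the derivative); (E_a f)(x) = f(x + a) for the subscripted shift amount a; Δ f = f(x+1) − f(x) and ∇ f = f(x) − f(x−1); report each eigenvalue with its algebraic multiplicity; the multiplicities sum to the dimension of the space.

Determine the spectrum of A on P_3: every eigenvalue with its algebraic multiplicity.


λ = 1 (multiplicity 4)

image of 1: 1
image of x: x - 3
image of x^2: x^2 - 6x + 17
image of x^3: x^3 - 9x^2 + 51x - 63
the matrix is upper triangular; its diagonal is (1, 1, 1, 1)
for a triangular matrix the eigenvalues are the diagonal entries, with algebraic multiplicity their repetition count


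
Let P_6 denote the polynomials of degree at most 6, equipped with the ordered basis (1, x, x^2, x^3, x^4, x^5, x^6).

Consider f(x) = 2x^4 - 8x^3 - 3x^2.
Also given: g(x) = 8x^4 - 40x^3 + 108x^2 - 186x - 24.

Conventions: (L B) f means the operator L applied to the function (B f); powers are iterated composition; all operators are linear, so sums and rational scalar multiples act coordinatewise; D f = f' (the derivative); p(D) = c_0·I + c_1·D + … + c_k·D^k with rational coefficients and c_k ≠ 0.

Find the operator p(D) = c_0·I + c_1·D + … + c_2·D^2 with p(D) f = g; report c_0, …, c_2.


p(D) = 4·I − D + 4·D^2, i.e. c_0 = 4, c_1 = -1, c_2 = 4

D^0 f = 2x^4 - 8x^3 - 3x^2
D^1 f = 8x^3 - 24x^2 - 6x
D^2 f = 24x^2 - 48x - 6
matching coefficients of g against c_0 f + c_1 Df + … from the top degree down determines the c_i
solution: c_0 = 4, c_1 = -1, c_2 = 4


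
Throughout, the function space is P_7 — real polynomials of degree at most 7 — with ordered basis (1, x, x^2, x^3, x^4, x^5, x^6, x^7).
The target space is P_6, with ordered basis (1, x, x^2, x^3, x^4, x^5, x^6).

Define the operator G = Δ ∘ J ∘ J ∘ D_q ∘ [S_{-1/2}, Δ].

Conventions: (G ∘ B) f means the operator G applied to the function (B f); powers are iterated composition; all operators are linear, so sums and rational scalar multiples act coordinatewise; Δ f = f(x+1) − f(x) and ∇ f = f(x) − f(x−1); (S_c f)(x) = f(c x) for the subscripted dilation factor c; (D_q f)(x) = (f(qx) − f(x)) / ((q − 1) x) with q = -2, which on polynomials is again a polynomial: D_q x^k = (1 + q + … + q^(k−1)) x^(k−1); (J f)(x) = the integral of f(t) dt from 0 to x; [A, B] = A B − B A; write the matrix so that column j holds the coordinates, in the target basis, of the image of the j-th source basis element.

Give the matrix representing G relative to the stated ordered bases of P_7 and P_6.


the matrix is [[0, 0, -3/4, -3/4, -3/2, -255/128, -3987/1280, -1449/320]; [0, 0, -3/2, -27/16, -57/16, -675/128, -11727/1280, -38367/2560]; [0, 0, 0, -9/16, -27/16, -255/64, -297/32, -4977/256]; [0, 0, 0, 0, -3/4, -135/64, -849/128, -1071/64]; [0, 0, 0, 0, 0, -75/128, -621/256, -4431/512]; [0, 0, 0, 0, 0, 0, -99/160, -3591/1280]; [0, 0, 0, 0, 0, 0, 0, -147/256]] (rows listed top to bottom)

image of 1: 0
image of x: 0
image of x^2: -(3/2)x - 3/4
image of x^3: -(9/16)x^2 - (27/16)x - 3/4
image of x^4: -(3/4)x^3 - (27/16)x^2 - (57/16)x - 3/2
image of x^5: -(75/128)x^4 - (135/64)x^3 - (255/64)x^2 - (675/128)x - 255/128
image of x^6: -(99/160)x^5 - (621/256)x^4 - (849/128)x^3 - (297/32)x^2 - (11727/1280)x - 3987/1280
image of x^7: -(147/256)x^6 - (3591/1280)x^5 - (4431/512)x^4 - (1071/64)x^3 - (4977/256)x^2 - (38367/2560)x - 1449/320
each image's coordinates form column j of the matrix


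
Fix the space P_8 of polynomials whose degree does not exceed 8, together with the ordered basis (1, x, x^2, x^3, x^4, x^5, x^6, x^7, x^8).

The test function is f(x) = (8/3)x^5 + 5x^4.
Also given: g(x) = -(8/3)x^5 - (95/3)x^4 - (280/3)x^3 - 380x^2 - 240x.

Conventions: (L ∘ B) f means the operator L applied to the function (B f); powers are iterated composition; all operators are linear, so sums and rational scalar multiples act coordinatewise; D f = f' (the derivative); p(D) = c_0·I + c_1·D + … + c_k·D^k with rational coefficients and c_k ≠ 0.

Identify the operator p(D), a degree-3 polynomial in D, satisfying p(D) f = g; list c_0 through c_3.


p(D) = -I − 2·D − D^2 − 2·D^3, i.e. c_0 = -1, c_1 = -2, c_2 = -1, c_3 = -2

D^0 f = (8/3)x^5 + 5x^4
D^1 f = (40/3)x^4 + 20x^3
D^2 f = (160/3)x^3 + 60x^2
D^3 f = 160x^2 + 120x
matching coefficients of g against c_0 f + c_1 Df + … from the top degree down determines the c_i
solution: c_0 = -1, c_1 = -2, c_2 = -1, c_3 = -2


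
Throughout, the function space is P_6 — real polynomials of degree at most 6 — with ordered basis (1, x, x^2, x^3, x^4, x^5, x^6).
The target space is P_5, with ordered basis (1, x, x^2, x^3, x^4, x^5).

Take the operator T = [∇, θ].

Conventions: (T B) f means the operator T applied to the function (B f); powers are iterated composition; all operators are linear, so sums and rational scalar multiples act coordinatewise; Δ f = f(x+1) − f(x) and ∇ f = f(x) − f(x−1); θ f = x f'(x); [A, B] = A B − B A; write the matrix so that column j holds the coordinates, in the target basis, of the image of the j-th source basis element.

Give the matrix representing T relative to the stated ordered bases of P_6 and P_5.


the matrix is [[0, 1, -2, 3, -4, 5, -6]; [0, 0, 2, -6, 12, -20, 30]; [0, 0, 0, 3, -12, 30, -60]; [0, 0, 0, 0, 4, -20, 60]; [0, 0, 0, 0, 0, 5, -30]; [0, 0, 0, 0, 0, 0, 6]] (rows listed top to bottom)

image of 1: 0
image of x: 1
image of x^2: 2x - 2
image of x^3: 3x^2 - 6x + 3
image of x^4: 4x^3 - 12x^2 + 12x - 4
image of x^5: 5x^4 - 20x^3 + 30x^2 - 20x + 5
image of x^6: 6x^5 - 30x^4 + 60x^3 - 60x^2 + 30x - 6
each image's coordinates form column j of the matrix


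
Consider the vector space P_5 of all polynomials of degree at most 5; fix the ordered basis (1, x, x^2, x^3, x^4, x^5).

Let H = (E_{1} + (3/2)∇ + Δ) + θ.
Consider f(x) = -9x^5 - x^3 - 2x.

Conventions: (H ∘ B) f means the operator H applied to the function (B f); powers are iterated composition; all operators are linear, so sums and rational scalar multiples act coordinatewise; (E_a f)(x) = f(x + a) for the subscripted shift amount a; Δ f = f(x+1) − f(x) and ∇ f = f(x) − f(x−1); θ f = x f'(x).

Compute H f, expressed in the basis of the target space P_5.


the image equals g(x) = -54x^5 - (315/2)x^4 - 49x^3 - (651/2)x^2 - 28x - 42

E_{1} f = -9x^5 - 45x^4 - 91x^3 - 93x^2 - 50x - 12
∇ f = -45x^4 + 90x^3 - 93x^2 + 48x - 12
((3/2)∇) f = -(135/2)x^4 + 135x^3 - (279/2)x^2 + 72x - 18
Δ f = -45x^4 - 90x^3 - 93x^2 - 48x - 12
(E_{1} + (3/2)∇ + Δ) f = -9x^5 - (315/2)x^4 - 46x^3 - (651/2)x^2 - 26x - 42
θ f = -45x^5 - 3x^3 - 2x
((E_{1} + (3/2)∇ + Δ) + θ) f = -54x^5 - (315/2)x^4 - 49x^3 - (651/2)x^2 - 28x - 42


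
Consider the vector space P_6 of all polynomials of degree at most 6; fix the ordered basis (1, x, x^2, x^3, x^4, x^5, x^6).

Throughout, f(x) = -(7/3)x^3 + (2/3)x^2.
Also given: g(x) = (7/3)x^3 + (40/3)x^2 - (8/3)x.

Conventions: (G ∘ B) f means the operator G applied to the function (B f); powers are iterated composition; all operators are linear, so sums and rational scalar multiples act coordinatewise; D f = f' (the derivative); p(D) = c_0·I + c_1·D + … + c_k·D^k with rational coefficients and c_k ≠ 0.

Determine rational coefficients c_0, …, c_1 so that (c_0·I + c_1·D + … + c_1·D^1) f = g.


p(D) = -I − 2·D, i.e. c_0 = -1, c_1 = -2

D^0 f = -(7/3)x^3 + (2/3)x^2
D^1 f = -7x^2 + (4/3)x
matching coefficients of g against c_0 f + c_1 Df + … from the top degree down determines the c_i
solution: c_0 = -1, c_1 = -2


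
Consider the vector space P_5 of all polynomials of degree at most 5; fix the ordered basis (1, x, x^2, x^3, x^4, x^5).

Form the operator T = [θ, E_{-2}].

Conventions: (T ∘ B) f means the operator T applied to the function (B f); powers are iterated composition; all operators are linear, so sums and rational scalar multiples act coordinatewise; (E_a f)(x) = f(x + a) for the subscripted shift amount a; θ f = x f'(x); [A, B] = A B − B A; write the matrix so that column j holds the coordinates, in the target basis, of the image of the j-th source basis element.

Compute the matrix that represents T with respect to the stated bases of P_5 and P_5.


the matrix is [[0, 2, -8, 24, -64, 160]; [0, 0, 4, -24, 96, -320]; [0, 0, 0, 6, -48, 240]; [0, 0, 0, 0, 8, -80]; [0, 0, 0, 0, 0, 10]; [0, 0, 0, 0, 0, 0]] (rows listed top to bottom)

image of 1: 0
image of x: 2
image of x^2: 4x - 8
image of x^3: 6x^2 - 24x + 24
image of x^4: 8x^3 - 48x^2 + 96x - 64
image of x^5: 10x^4 - 80x^3 + 240x^2 - 320x + 160
each image's coordinates form column j of the matrix


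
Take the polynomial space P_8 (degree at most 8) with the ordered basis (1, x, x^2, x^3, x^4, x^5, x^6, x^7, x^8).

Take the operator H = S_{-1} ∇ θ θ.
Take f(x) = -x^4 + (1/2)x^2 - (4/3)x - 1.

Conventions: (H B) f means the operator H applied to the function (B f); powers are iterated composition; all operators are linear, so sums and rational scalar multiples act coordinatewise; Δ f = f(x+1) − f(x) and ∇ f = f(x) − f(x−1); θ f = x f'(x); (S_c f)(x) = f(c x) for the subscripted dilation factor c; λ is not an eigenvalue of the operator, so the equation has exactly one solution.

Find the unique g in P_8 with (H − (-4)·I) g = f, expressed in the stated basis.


write g with unknown coordinates in the stated basis and equate coefficients in (H − (-4)·I) g = f
solving from the highest basis element down gives g = -(1/4)x^4 - 4x^3 + (169/8)x^2 + (779/12)x + 607/48
check: H g = 16x^3 - 84x^2 - 261x - 619/12
so H g − (-4)·g = -x^4 + (1/2)x^2 - (4/3)x - 1 = f ✓

the result is g(x) = -(1/4)x^4 - 4x^3 + (169/8)x^2 + (779/12)x + 607/48


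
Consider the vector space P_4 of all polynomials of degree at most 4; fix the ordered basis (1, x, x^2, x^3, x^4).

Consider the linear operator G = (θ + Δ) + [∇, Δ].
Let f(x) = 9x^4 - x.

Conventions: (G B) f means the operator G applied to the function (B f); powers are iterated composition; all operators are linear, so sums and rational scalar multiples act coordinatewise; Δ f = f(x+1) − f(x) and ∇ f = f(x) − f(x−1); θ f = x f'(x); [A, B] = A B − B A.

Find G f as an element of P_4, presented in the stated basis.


the image equals g(x) = 36x^4 + 36x^3 + 54x^2 + 35x + 8

θ f = 36x^4 - x
Δ f = 36x^3 + 54x^2 + 36x + 8
(θ + Δ) f = 36x^4 + 36x^3 + 54x^2 + 35x + 8
Δ f = 36x^3 + 54x^2 + 36x + 8
∇ Δ f = 108x^2 + 18
∇ f = 36x^3 - 54x^2 + 36x - 10
Δ ∇ f = 108x^2 + 18
[∇, Δ] f = 0
((θ + Δ) + [∇, Δ]) f = 36x^4 + 36x^3 + 54x^2 + 35x + 8


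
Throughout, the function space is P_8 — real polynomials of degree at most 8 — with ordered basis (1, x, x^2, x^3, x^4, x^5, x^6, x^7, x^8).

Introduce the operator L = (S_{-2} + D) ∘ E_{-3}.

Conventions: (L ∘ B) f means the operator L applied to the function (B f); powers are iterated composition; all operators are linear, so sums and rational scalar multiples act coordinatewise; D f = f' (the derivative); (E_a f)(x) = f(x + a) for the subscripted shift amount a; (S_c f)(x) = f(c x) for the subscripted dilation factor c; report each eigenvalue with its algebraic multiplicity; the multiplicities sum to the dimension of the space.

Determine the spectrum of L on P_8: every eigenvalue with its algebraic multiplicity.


λ = -128 (multiplicity 1), λ = -32 (multiplicity 1), λ = -8 (multiplicity 1), λ = -2 (multiplicity 1), λ = 1 (multiplicity 1), λ = 4 (multiplicity 1), λ = 16 (multiplicity 1), λ = 64 (multiplicity 1), λ = 256 (multiplicity 1)

image of 1: 1
image of x: -2x - 2
image of x^2: 4x^2 + 14x + 3
image of x^3: -8x^3 - 33x^2 - 72x
image of x^4: 16x^4 + 100x^3 + 180x^2 + 324x - 27
image of x^5: -32x^5 - 235x^4 - 780x^3 - 810x^2 - 1350x + 162
image of x^6: 64x^6 + 582x^5 + 2070x^4 + 4860x^3 + 3240x^2 + 5346x - 729
image of x^7: -128x^7 - 1337x^6 - 6174x^5 - 14175x^4 - 26460x^3 - 11907x^2 - 20412x + 2916
image of x^8: 256x^8 + 3080x^7 + 15960x^6 + 49896x^5 + 83160x^4 + 131544x^3 + 40824x^2 + 75816x - 10935
the matrix is upper triangular; its diagonal is (1, -2, 4, -8, 16, -32, 64, -128, 256)
for a triangular matrix the eigenvalues are the diagonal entries, with algebraic multiplicity their repetition count


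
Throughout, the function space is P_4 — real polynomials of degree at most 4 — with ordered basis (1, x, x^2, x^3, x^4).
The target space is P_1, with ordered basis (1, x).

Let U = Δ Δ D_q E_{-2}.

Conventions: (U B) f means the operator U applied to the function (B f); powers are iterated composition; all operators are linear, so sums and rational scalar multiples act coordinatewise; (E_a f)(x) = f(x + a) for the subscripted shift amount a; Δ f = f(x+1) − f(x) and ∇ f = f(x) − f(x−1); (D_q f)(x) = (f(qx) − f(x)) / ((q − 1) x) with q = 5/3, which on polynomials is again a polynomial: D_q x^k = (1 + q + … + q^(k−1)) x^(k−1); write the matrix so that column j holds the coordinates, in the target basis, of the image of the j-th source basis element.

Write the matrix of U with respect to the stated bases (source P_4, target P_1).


image of 1: 0
image of x: 0
image of x^2: 0
image of x^3: 98/9
image of x^4: (544/9)x - 80/3
each image's coordinates form column j of the matrix

the matrix is [[0, 0, 0, 98/9, -80/3]; [0, 0, 0, 0, 544/9]] (rows listed top to bottom)


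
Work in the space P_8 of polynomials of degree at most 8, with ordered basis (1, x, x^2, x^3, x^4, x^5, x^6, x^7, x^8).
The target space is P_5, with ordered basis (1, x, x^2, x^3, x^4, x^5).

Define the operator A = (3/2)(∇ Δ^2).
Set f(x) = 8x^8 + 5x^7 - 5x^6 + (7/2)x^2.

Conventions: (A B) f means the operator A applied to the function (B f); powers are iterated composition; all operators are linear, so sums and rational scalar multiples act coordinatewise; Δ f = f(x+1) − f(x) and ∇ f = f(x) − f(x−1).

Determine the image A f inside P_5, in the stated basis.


the image equals g(x) = 4032x^5 + 11655x^4 + 22410x^3 + 23535x^2 + 13896x + 3519

Δ f = 64x^7 + 259x^6 + 523x^5 + 660x^4 + 523x^3 + 254x^2 + 76x + 23/2
Δ Δ f = 448x^6 + 2898x^5 + 8740x^4 + 15290x^3 + 15988x^2 + 9334x + 2359
∇ Δ^2 f = 2688x^5 + 7770x^4 + 14940x^3 + 15690x^2 + 9264x + 2346
((3/2)(∇ Δ^2)) f = 4032x^5 + 11655x^4 + 22410x^3 + 23535x^2 + 13896x + 3519


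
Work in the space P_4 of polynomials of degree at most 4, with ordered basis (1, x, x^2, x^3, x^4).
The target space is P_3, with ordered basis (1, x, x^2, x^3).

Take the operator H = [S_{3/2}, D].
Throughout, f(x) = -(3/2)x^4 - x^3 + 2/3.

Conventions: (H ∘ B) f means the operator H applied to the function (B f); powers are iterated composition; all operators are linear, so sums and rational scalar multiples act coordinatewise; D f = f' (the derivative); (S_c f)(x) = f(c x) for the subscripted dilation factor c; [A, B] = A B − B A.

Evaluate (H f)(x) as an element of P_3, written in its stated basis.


the result is g(x) = (81/8)x^3 + (27/8)x^2

D f = -6x^3 - 3x^2
S_{3/2} D f = -(81/4)x^3 - (27/4)x^2
S_{3/2} f = -(243/32)x^4 - (27/8)x^3 + 2/3
D S_{3/2} f = -(243/8)x^3 - (81/8)x^2
[S_{3/2}, D] f = (81/8)x^3 + (27/8)x^2


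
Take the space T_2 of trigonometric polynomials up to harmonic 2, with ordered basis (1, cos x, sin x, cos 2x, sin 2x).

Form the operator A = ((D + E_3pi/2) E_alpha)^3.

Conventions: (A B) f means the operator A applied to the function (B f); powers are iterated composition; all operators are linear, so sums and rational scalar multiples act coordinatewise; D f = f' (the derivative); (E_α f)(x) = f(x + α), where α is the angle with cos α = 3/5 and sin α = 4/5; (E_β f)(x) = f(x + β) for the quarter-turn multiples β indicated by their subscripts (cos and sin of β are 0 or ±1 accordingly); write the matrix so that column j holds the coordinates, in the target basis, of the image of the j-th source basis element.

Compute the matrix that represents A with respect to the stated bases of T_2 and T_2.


image of 1: 1
image of cos x: 0
image of sin x: 0
image of cos 2x: (108691/15625)cos 2x + (136762/15625)sin 2x
image of sin 2x: -(136762/15625)cos 2x + (108691/15625)sin 2x
each image's coordinates form column j of the matrix

the matrix is [[1, 0, 0, 0, 0]; [0, 0, 0, 0, 0]; [0, 0, 0, 0, 0]; [0, 0, 0, 108691/15625, -136762/15625]; [0, 0, 0, 136762/15625, 108691/15625]] (rows listed top to bottom)


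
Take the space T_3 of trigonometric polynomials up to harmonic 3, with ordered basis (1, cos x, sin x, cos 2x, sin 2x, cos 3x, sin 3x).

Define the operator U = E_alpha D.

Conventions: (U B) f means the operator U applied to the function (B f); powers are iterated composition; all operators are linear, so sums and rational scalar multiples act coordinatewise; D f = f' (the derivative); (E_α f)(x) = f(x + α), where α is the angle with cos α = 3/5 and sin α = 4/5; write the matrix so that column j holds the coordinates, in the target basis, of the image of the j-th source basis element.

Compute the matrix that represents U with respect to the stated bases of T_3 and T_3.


the matrix is [[0, 0, 0, 0, 0, 0, 0]; [0, -4/5, 3/5, 0, 0, 0, 0]; [0, -3/5, -4/5, 0, 0, 0, 0]; [0, 0, 0, -48/25, -14/25, 0, 0]; [0, 0, 0, 14/25, -48/25, 0, 0]; [0, 0, 0, 0, 0, -132/125, -351/125]; [0, 0, 0, 0, 0, 351/125, -132/125]] (rows listed top to bottom)

image of 1: 0
image of cos x: -(4/5)cos x - (3/5)sin x
image of sin x: (3/5)cos x - (4/5)sin x
image of cos 2x: -(48/25)cos 2x + (14/25)sin 2x
image of sin 2x: -(14/25)cos 2x - (48/25)sin 2x
image of cos 3x: -(132/125)cos 3x + (351/125)sin 3x
image of sin 3x: -(351/125)cos 3x - (132/125)sin 3x
each image's coordinates form column j of the matrix


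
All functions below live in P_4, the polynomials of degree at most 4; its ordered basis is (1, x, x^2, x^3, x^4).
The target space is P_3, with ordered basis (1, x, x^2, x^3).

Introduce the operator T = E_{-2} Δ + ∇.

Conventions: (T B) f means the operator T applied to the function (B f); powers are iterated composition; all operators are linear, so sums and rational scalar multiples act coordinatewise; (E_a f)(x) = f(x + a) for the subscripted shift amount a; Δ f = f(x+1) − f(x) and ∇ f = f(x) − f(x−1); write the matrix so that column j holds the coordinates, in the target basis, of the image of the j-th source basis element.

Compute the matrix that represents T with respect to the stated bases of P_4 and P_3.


the matrix is [[0, 2, -4, 8, -16]; [0, 0, 4, -12, 32]; [0, 0, 0, 6, -24]; [0, 0, 0, 0, 8]] (rows listed top to bottom)

image of 1: 0
image of x: 2
image of x^2: 4x - 4
image of x^3: 6x^2 - 12x + 8
image of x^4: 8x^3 - 24x^2 + 32x - 16
each image's coordinates form column j of the matrix


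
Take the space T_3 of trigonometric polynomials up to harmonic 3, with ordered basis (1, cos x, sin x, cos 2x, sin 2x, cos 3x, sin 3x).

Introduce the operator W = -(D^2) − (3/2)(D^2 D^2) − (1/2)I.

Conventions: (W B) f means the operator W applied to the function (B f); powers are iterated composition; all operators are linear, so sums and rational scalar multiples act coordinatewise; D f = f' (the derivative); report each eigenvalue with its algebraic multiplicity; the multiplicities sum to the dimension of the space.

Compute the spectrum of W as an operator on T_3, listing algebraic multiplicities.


λ = -113 (multiplicity 2), λ = -41/2 (multiplicity 2), λ = -1 (multiplicity 2), λ = -1/2 (multiplicity 1)

image of 1: -1/2
image of cos x: -cos x
image of sin x: -sin x
image of cos 2x: -(41/2)cos 2x
image of sin 2x: -(41/2)sin 2x
image of cos 3x: -113cos 3x
image of sin 3x: -113sin 3x
the matrix is diagonal; its diagonal is (-1/2, -1, -1, -41/2, -41/2, -113, -113)
for a triangular matrix the eigenvalues are the diagonal entries, with algebraic multiplicity their repetition count


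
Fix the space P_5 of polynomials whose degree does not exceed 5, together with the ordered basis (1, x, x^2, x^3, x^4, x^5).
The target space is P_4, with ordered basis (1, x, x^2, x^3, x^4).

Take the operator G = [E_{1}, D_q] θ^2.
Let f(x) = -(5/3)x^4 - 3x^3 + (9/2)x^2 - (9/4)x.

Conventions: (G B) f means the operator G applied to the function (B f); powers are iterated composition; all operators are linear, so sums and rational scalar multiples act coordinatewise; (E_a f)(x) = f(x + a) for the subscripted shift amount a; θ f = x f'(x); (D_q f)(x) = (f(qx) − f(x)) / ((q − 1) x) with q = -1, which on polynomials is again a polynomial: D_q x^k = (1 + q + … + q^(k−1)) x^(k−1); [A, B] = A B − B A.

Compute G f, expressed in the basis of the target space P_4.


θ f = -(20/3)x^4 - 9x^3 + 9x^2 - (9/4)x
θ θ f = -(80/3)x^4 - 27x^3 + 18x^2 - (9/4)x
D_q θ^2 f = -27x^2 - 9/4
E_{1} D_q θ^2 f = -27x^2 - 54x - 117/4
E_{1} θ^2 f = -(80/3)x^4 - (401/3)x^3 - 223x^2 - (1847/12)x - 455/12
D_q E_{1} θ^2 f = -(401/3)x^2 - 1847/12
[E_{1}, D_q] θ^2 f = (320/3)x^2 - 54x + 374/3

the image equals g(x) = (320/3)x^2 - 54x + 374/3


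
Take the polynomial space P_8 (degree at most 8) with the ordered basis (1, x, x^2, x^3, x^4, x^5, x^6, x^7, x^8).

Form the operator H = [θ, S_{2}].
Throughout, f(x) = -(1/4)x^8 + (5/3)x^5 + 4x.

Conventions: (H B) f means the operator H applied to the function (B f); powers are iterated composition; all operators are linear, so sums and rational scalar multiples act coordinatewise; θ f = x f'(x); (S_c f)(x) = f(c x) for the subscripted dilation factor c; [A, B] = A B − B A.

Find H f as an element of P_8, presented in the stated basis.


the result is g(x) = 0

S_{2} f = -64x^8 + (160/3)x^5 + 8x
θ S_{2} f = -512x^8 + (800/3)x^5 + 8x
θ f = -2x^8 + (25/3)x^5 + 4x
S_{2} θ f = -512x^8 + (800/3)x^5 + 8x
[θ, S_{2}] f = 0


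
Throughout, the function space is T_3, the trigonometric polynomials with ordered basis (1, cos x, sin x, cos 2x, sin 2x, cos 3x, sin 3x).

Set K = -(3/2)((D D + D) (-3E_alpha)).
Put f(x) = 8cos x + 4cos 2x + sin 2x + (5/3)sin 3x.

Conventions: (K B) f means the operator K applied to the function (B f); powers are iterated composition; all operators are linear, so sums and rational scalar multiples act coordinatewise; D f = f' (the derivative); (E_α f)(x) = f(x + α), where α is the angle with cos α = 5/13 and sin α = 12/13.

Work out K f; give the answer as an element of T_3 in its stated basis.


E_alpha f = (40/13)cos x - (96/13)sin x - (356/169)cos 2x - (599/169)sin 2x - (1380/2197)cos 3x - (10175/6591)sin 3x
(-3E_alpha) f = -(120/13)cos x + (288/13)sin x + (1068/169)cos 2x + (1797/169)sin 2x + (4140/2197)cos 3x + (10175/2197)sin 3x
D (-3E_alpha) f = (288/13)cos x + (120/13)sin x + (3594/169)cos 2x - (2136/169)sin 2x + (30525/2197)cos 3x - (12420/2197)sin 3x
D D (-3E_alpha) f = (120/13)cos x - (288/13)sin x - (4272/169)cos 2x - (7188/169)sin 2x - (37260/2197)cos 3x - (91575/2197)sin 3x
D (-3E_alpha) f = (288/13)cos x + (120/13)sin x + (3594/169)cos 2x - (2136/169)sin 2x + (30525/2197)cos 3x - (12420/2197)sin 3x
(D D + D) (-3E_alpha) f = (408/13)cos x - (168/13)sin x - (678/169)cos 2x - (9324/169)sin 2x - (6735/2197)cos 3x - (103995/2197)sin 3x
(-(3/2)((D D + D) (-3E_alpha))) f = -(612/13)cos x + (252/13)sin x + (1017/169)cos 2x + (13986/169)sin 2x + (20205/4394)cos 3x + (311985/4394)sin 3x

g(x) = -(612/13)cos x + (252/13)sin x + (1017/169)cos 2x + (13986/169)sin 2x + (20205/4394)cos 3x + (311985/4394)sin 3x


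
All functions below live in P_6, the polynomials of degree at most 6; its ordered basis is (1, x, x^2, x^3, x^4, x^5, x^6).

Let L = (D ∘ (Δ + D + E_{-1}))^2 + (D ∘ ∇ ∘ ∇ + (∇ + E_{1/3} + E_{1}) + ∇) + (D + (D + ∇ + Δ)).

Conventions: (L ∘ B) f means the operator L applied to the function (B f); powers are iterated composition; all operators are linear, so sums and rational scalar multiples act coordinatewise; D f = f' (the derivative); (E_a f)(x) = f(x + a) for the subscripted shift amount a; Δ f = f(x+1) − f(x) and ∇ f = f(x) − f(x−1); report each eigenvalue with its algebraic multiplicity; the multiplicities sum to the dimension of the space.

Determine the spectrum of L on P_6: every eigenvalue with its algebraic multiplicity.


image of 1: 2
image of x: 2x + 22/3
image of x^2: 2x^2 + (44/3)x + 10/9
image of x^3: 2x^3 + 22x^2 + (10/3)x + 622/27
image of x^4: 2x^4 + (88/3)x^3 + (20/3)x^2 + (2488/27)x + 3808/81
image of x^5: 2x^5 + (110/3)x^4 + (100/9)x^3 + (6220/27)x^2 + (19040/81)x + 76546/243
image of x^6: 2x^6 + 44x^5 + (50/3)x^4 + (12440/27)x^3 + (19040/27)x^2 + (153092/81)x + 480412/729
the matrix is upper triangular; its diagonal is (2, 2, 2, 2, 2, 2, 2)
for a triangular matrix the eigenvalues are the diagonal entries, with algebraic multiplicity their repetition count

λ = 2 (multiplicity 7)


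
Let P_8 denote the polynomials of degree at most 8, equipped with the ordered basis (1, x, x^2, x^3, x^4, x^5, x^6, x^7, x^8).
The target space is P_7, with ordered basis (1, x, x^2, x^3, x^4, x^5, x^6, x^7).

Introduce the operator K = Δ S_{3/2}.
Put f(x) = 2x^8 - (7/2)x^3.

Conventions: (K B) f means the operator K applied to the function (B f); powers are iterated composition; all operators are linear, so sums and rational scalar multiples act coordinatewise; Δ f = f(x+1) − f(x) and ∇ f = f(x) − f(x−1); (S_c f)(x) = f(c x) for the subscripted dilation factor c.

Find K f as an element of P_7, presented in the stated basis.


the result is g(x) = (6561/16)x^7 + (45927/32)x^6 + (45927/16)x^5 + (229635/64)x^4 + (45927/16)x^3 + (44793/32)x^2 + (2997/8)x + 5049/128

S_{3/2} f = (6561/128)x^8 - (189/16)x^3
Δ S_{3/2} f = (6561/16)x^7 + (45927/32)x^6 + (45927/16)x^5 + (229635/64)x^4 + (45927/16)x^3 + (44793/32)x^2 + (2997/8)x + 5049/128


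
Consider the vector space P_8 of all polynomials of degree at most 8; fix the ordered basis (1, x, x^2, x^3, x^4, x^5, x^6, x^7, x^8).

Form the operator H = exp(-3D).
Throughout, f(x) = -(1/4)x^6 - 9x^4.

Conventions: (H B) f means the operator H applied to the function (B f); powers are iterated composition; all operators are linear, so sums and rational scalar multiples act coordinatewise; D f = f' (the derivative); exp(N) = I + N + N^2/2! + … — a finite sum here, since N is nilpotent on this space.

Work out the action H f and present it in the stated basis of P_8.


the result is g(x) = -(1/4)x^6 + (9/2)x^5 - (171/4)x^4 + 243x^3 - (3159/4)x^2 + (2673/2)x - 3645/4

order-1 term: (9/2)x^5 + 108x^3
order-2 term: -(135/4)x^4 - 486x^2
order-3 term: 135x^3 + 972x
order-4 term: -(1215/4)x^2 - 729
order-5 term: (729/2)x
order-6 term: -729/4
the series for exp(-3D) f terminates at order 6
exp(-3D) f = -(1/4)x^6 + (9/2)x^5 - (171/4)x^4 + 243x^3 - (3159/4)x^2 + (2673/2)x - 3645/4


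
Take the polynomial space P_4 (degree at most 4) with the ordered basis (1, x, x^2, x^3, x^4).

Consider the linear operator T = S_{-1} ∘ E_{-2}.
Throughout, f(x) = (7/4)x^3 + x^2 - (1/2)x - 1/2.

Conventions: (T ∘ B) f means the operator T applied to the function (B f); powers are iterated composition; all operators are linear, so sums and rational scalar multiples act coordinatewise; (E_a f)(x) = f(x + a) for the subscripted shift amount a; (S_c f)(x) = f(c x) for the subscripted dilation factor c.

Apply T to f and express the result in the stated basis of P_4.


E_{-2} f = (7/4)x^3 - (19/2)x^2 + (33/2)x - 19/2
S_{-1} E_{-2} f = -(7/4)x^3 - (19/2)x^2 - (33/2)x - 19/2

the result is g(x) = -(7/4)x^3 - (19/2)x^2 - (33/2)x - 19/2


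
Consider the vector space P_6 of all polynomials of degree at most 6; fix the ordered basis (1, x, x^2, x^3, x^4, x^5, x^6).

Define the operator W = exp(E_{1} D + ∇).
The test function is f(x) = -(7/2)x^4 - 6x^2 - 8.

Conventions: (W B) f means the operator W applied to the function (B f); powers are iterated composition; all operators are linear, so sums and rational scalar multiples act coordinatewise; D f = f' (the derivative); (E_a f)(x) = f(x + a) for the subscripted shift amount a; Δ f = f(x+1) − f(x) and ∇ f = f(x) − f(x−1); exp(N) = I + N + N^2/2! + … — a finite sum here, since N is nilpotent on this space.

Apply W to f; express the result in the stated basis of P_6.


the result is g(x) = -(7/2)x^4 - 28x^3 - 111x^2 - 276x - 311

order-1 term: -28x^3 - 21x^2 - 80x - 33/2
order-2 term: -84x^2 - 84x - 293/2
order-3 term: -112x - 84
order-4 term: -56
the series for exp(E_{1} D + ∇) f terminates at order 4
exp(E_{1} D + ∇) f = -(7/2)x^4 - 28x^3 - 111x^2 - 276x - 311


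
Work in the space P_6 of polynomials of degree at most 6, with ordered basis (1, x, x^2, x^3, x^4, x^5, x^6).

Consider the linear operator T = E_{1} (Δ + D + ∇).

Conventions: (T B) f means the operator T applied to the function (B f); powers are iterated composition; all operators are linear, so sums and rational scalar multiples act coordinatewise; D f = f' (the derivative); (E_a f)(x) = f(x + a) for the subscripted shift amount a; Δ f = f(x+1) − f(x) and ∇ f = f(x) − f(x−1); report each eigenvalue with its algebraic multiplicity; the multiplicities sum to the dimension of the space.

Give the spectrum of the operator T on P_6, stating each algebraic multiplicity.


image of 1: 0
image of x: 3
image of x^2: 6x + 6
image of x^3: 9x^2 + 18x + 11
image of x^4: 12x^3 + 36x^2 + 44x + 20
image of x^5: 15x^4 + 60x^3 + 110x^2 + 100x + 37
image of x^6: 18x^5 + 90x^4 + 220x^3 + 300x^2 + 222x + 70
the matrix is upper triangular; its diagonal is (0, 0, 0, 0, 0, 0, 0)
for a triangular matrix the eigenvalues are the diagonal entries, with algebraic multiplicity their repetition count

λ = 0 (multiplicity 7)


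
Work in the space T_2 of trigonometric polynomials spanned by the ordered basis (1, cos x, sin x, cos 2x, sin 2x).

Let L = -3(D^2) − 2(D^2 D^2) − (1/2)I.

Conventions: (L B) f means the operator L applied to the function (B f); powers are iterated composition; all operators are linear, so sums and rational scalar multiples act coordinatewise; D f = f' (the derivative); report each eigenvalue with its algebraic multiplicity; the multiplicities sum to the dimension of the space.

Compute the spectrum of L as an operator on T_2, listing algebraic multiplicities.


image of 1: -1/2
image of cos x: (1/2)cos x
image of sin x: (1/2)sin x
image of cos 2x: -(41/2)cos 2x
image of sin 2x: -(41/2)sin 2x
the matrix is diagonal; its diagonal is (-1/2, 1/2, 1/2, -41/2, -41/2)
for a triangular matrix the eigenvalues are the diagonal entries, with algebraic multiplicity their repetition count

λ = -41/2 (multiplicity 2), λ = -1/2 (multiplicity 1), λ = 1/2 (multiplicity 2)


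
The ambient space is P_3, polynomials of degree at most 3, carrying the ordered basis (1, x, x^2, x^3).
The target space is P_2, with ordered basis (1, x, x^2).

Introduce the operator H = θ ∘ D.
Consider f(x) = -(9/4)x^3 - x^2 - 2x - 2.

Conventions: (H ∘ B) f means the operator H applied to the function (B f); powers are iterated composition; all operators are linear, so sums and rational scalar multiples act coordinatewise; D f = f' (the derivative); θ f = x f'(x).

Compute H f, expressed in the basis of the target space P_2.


D f = -(27/4)x^2 - 2x - 2
θ D f = -(27/2)x^2 - 2x

g(x) = -(27/2)x^2 - 2x


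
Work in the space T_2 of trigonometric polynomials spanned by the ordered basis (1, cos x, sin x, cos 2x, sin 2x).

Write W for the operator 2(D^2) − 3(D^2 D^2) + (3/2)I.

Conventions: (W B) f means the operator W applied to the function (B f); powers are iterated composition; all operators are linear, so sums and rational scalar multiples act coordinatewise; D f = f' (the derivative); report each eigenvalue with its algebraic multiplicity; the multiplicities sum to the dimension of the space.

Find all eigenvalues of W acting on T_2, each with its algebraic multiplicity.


λ = -109/2 (multiplicity 2), λ = -7/2 (multiplicity 2), λ = 3/2 (multiplicity 1)

image of 1: 3/2
image of cos x: -(7/2)cos x
image of sin x: -(7/2)sin x
image of cos 2x: -(109/2)cos 2x
image of sin 2x: -(109/2)sin 2x
the matrix is diagonal; its diagonal is (3/2, -7/2, -7/2, -109/2, -109/2)
for a triangular matrix the eigenvalues are the diagonal entries, with algebraic multiplicity their repetition count


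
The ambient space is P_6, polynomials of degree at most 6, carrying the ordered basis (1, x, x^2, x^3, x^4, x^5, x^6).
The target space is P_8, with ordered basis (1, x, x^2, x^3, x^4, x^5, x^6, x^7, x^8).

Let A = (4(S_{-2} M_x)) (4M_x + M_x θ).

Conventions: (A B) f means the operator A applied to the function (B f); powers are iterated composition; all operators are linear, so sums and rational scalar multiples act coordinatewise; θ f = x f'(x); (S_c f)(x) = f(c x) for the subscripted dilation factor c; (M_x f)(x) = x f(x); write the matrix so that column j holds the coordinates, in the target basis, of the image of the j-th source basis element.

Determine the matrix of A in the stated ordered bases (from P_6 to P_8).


image of 1: 64x^2
image of x: -160x^3
image of x^2: 384x^4
image of x^3: -896x^5
image of x^4: 2048x^6
image of x^5: -4608x^7
image of x^6: 10240x^8
each image's coordinates form column j of the matrix

the matrix is [[0, 0, 0, 0, 0, 0, 0]; [0, 0, 0, 0, 0, 0, 0]; [64, 0, 0, 0, 0, 0, 0]; [0, -160, 0, 0, 0, 0, 0]; [0, 0, 384, 0, 0, 0, 0]; [0, 0, 0, -896, 0, 0, 0]; [0, 0, 0, 0, 2048, 0, 0]; [0, 0, 0, 0, 0, -4608, 0]; [0, 0, 0, 0, 0, 0, 10240]] (rows listed top to bottom)


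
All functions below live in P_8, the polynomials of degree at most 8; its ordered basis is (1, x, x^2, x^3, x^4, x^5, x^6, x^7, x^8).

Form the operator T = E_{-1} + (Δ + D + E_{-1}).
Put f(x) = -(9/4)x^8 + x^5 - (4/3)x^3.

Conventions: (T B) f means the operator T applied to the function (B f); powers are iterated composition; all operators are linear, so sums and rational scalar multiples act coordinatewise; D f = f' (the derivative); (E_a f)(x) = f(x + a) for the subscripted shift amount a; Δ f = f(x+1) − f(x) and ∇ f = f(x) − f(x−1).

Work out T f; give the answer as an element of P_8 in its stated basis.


E_{-1} f = -(9/4)x^8 + 18x^7 - 63x^6 + 127x^5 - (325/2)x^4 + (404/3)x^3 - 69x^2 + 19x - 23/12
Δ f = -18x^7 - 63x^6 - 126x^5 - (305/2)x^4 - 116x^3 - 57x^2 - 17x - 31/12
D f = -18x^7 + 5x^4 - 4x^2
E_{-1} f = -(9/4)x^8 + 18x^7 - 63x^6 + 127x^5 - (325/2)x^4 + (404/3)x^3 - 69x^2 + 19x - 23/12
(Δ + D + E_{-1}) f = -(9/4)x^8 - 18x^7 - 126x^6 + x^5 - 310x^4 + (56/3)x^3 - 130x^2 + 2x - 9/2
(E_{-1} + (Δ + D + E_{-1})) f = -(9/2)x^8 - 189x^6 + 128x^5 - (945/2)x^4 + (460/3)x^3 - 199x^2 + 21x - 77/12

the result is g(x) = -(9/2)x^8 - 189x^6 + 128x^5 - (945/2)x^4 + (460/3)x^3 - 199x^2 + 21x - 77/12


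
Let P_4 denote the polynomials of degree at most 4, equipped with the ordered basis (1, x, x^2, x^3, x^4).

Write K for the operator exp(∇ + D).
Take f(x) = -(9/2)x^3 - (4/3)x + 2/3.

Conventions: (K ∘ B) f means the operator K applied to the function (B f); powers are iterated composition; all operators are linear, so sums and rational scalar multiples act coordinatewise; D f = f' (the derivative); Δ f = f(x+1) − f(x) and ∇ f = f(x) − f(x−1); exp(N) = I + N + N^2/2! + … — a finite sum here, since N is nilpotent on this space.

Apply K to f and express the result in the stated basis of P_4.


order-1 term: -27x^2 + (27/2)x - 43/6
order-2 term: -54x + 27
order-3 term: -36
the series for exp(∇ + D) f terminates at order 3
exp(∇ + D) f = -(9/2)x^3 - 27x^2 - (251/6)x - 31/2

the result is g(x) = -(9/2)x^3 - 27x^2 - (251/6)x - 31/2


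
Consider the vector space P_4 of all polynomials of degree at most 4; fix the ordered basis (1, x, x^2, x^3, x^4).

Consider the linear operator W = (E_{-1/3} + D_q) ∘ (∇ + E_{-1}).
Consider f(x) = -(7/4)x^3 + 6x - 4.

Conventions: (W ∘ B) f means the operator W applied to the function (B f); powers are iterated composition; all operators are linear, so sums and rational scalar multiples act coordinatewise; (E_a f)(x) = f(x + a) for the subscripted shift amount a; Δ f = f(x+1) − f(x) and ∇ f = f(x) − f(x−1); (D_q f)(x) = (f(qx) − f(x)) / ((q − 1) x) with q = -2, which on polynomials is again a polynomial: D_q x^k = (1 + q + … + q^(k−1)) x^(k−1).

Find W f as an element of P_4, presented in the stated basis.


∇ f = -(21/4)x^2 + (21/4)x + 17/4
E_{-1} f = -(7/4)x^3 + (21/4)x^2 + (3/4)x - 33/4
(∇ + E_{-1}) f = -(7/4)x^3 + 6x - 4
E_{-1/3} (∇ + E_{-1}) f = -(7/4)x^3 + (7/4)x^2 + (65/12)x - 641/108
D_q (∇ + E_{-1}) f = -(21/4)x^2 + 6
(E_{-1/3} + D_q) (∇ + E_{-1}) f = -(7/4)x^3 - (7/2)x^2 + (65/12)x + 7/108

the image equals g(x) = -(7/4)x^3 - (7/2)x^2 + (65/12)x + 7/108


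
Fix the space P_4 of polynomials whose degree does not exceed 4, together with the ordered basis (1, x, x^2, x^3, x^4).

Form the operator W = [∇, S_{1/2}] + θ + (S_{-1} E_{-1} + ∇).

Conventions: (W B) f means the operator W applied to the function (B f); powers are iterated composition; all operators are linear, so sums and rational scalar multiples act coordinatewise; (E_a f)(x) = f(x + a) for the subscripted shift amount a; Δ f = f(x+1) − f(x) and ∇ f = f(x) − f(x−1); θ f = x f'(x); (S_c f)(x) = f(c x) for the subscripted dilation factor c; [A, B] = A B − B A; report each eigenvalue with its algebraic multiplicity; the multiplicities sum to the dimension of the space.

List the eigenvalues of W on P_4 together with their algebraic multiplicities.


image of 1: 1
image of x: -1/2
image of x^2: 3x^2 + (7/2)x + 3/4
image of x^3: 2x^3 - (3/8)x^2 - (39/8)x - 7/8
image of x^4: 5x^4 + (31/4)x^3 + (9/8)x^2 + (25/4)x + 15/16
the matrix is upper triangular; its diagonal is (1, 0, 3, 2, 5)
for a triangular matrix the eigenvalues are the diagonal entries, with algebraic multiplicity their repetition count

λ = 0 (multiplicity 1), λ = 1 (multiplicity 1), λ = 2 (multiplicity 1), λ = 3 (multiplicity 1), λ = 5 (multiplicity 1)
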